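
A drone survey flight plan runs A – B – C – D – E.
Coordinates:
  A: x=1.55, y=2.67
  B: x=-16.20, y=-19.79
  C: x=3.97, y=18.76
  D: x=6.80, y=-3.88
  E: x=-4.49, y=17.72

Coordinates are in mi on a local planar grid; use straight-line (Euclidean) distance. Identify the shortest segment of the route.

C–D

Leg distances:
A→B: 28.6 mi
B→C: 43.5 mi
C→D: 22.8 mi
D→E: 24.4 mi
The shortest leg is C–D at 22.8 mi.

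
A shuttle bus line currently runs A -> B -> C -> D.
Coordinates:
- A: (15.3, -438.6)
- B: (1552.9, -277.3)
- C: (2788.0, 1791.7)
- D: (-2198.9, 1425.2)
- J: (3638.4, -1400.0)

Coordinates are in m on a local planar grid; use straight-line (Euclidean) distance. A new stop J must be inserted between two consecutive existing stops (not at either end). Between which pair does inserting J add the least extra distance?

between B and C

Added distance for inserting J between each consecutive pair:
A–B: 4570.9 m
B–C: 3261.9 m
C–D: 4787.7 m
Smallest added distance is 3261.9 m, inserting between B and C.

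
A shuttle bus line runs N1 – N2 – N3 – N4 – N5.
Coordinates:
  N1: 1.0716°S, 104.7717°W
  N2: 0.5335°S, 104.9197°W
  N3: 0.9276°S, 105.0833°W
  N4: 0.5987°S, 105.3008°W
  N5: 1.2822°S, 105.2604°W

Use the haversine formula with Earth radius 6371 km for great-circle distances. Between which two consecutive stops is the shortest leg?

Leg distances:
N1→N2: 62.1 km
N2→N3: 47.4 km
N3→N4: 43.8 km
N4→N5: 76.1 km
The shortest leg is N3–N4 at 43.8 km.

N3–N4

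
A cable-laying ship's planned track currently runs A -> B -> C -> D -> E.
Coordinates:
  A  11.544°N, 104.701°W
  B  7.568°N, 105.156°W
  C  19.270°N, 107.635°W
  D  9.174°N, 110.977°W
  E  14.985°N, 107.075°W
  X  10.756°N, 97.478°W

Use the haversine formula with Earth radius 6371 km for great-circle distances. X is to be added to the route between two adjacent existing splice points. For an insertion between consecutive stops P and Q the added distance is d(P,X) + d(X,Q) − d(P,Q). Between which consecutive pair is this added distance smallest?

Added distance for inserting X between each consecutive pair:
A–B: 1262.2 km
B–C: 1029.2 km
C–D: 1753.2 km
D–E: 1857.1 km
Smallest added distance is 1029.2 km, inserting between B and C.

between B and C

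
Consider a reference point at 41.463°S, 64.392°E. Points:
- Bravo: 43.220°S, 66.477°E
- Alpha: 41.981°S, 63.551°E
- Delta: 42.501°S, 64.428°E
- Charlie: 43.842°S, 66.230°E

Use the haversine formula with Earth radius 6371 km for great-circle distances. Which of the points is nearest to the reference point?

Alpha

Distances from the reference point (41.463°S, 64.392°E):
Alpha: 90.5 km
Delta: 115.5 km
Bravo: 259.9 km
Charlie: 304.2 km
The nearest is Alpha at 90.5 km.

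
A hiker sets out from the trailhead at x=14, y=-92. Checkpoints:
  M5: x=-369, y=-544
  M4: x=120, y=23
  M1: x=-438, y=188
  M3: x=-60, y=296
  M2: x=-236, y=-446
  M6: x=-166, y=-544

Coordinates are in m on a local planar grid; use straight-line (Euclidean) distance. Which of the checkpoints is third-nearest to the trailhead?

M2

Distance to each, sorted:
M4: 156.4 m
M3: 395.0 m
M2: 433.4 m
M6: 486.5 m
M1: 531.7 m
M5: 592.4 m
The third-nearest is M2 at 433.4 m.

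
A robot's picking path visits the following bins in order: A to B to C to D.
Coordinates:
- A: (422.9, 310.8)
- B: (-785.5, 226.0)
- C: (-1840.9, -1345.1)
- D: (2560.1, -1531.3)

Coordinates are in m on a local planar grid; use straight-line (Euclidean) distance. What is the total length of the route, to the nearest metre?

Leg distances:
A→B: 1211.4 m  (cumulative 1211.4 m)
B→C: 1892.7 m  (cumulative 3104.0 m)
C→D: 4404.9 m  (cumulative 7509.0 m)
Total route length ≈ 7509 m.

7509 m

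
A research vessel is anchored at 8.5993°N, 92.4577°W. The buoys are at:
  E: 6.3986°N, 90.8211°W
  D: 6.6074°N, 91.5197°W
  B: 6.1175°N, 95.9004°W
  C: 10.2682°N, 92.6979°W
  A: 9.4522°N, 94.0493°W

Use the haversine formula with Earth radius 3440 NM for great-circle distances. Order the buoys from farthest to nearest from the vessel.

Computing each great-circle distance from 8.5993°N, 92.4577°W:
B 6.1175°N, 95.9004°W: 253.4 NM
E 6.3986°N, 90.8211°W: 164.2 NM
D 6.6074°N, 91.5197°W: 132.0 NM
A 9.4522°N, 94.0493°W: 107.4 NM
C 10.2682°N, 92.6979°W: 101.2 NM

B, E, D, A, C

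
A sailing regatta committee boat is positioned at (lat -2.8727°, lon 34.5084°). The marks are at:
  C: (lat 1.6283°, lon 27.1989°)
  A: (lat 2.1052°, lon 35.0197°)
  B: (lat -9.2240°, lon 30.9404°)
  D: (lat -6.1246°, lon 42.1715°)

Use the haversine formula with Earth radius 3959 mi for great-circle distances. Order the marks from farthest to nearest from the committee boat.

Distance from the committee boat at (lat -2.8727°, lon 34.5084°) to each:
C (lat 1.6283°, lon 27.1989°): 593.0 mi
D (lat -6.1246°, lon 42.1715°): 573.6 mi
B (lat -9.2240°, lon 30.9404°): 502.6 mi
A (lat 2.1052°, lon 35.0197°): 345.8 mi

C, D, B, A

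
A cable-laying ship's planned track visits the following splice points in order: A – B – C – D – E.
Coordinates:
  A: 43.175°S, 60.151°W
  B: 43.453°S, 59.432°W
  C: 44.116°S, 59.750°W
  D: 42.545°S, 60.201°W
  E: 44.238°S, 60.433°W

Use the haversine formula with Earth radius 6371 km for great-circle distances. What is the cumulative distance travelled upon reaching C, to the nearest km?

144 km

Leg distances:
A→B: 65.9 km  (cumulative 65.9 km)
B→C: 78.0 km  (cumulative 143.9 km)
Cumulative distance at C ≈ 144 km.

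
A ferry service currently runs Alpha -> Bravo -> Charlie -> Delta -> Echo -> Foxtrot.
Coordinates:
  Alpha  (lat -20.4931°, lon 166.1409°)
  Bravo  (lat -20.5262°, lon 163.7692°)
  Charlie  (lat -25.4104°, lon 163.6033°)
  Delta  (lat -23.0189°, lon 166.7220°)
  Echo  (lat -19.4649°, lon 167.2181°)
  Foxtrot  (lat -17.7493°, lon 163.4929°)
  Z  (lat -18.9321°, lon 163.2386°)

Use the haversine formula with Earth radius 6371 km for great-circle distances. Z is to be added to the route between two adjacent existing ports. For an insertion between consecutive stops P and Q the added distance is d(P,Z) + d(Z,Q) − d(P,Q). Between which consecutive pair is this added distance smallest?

between Echo and Foxtrot

Added distance for inserting Z between each consecutive pair:
Alpha–Bravo: 288.6 km
Bravo–Charlie: 363.7 km
Charlie–Delta: 888.9 km
Delta–Echo: 604.3 km
Echo–Foxtrot: 119.8 km
Smallest added distance is 119.8 km, inserting between Echo and Foxtrot.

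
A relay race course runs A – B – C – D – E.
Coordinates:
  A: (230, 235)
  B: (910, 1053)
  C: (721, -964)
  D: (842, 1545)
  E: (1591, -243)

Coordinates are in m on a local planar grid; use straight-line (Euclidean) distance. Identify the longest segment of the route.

Leg distances:
A→B: 1063.7 m
B→C: 2025.8 m
C→D: 2511.9 m
D→E: 1938.5 m
The longest leg is C–D at 2511.9 m.

C–D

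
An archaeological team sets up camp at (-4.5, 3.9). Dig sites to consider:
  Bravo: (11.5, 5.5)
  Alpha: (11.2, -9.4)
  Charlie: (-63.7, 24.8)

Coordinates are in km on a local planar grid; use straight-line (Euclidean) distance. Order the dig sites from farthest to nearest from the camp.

Distance from the camp at (-4.5, 3.9) to each:
Charlie (-63.7, 24.8): 62.8 km
Alpha (11.2, -9.4): 20.6 km
Bravo (11.5, 5.5): 16.1 km

Charlie, Alpha, Bravo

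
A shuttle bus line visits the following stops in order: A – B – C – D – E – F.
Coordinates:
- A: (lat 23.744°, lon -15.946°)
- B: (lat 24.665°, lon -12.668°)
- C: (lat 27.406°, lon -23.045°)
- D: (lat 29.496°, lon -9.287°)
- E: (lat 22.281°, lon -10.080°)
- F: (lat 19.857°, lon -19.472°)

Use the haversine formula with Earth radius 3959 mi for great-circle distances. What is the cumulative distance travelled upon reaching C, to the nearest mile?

Leg distances:
A→B: 216.2 mi  (cumulative 216.2 mi)
B→C: 671.3 mi  (cumulative 887.4 mi)
Cumulative distance at C ≈ 887 mi.

887 mi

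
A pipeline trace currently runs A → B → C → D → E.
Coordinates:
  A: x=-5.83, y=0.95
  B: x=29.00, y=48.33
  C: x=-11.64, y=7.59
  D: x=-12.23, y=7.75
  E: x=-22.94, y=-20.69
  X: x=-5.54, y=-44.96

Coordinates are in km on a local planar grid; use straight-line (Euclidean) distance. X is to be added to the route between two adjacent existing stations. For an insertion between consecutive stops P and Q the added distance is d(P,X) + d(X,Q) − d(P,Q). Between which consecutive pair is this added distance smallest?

Added distance for inserting X between each consecutive pair:
A–B: 86.6 km
B–C: 94.8 km
C–D: 105.4 km
D–E: 52.6 km
Smallest added distance is 52.6 km, inserting between D and E.

between D and E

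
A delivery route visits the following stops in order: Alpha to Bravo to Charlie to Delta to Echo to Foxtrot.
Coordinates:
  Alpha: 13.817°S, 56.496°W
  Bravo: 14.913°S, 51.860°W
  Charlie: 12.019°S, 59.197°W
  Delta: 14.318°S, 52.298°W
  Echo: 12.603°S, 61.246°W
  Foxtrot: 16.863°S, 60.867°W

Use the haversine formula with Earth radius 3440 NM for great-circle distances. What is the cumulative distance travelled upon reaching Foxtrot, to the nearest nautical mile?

1955 NM

Leg distances:
Alpha→Bravo: 277.5 NM  (cumulative 277.5 NM)
Bravo→Charlie: 462.2 NM  (cumulative 739.8 NM)
Charlie→Delta: 426.2 NM  (cumulative 1166.0 NM)
Delta→Echo: 532.5 NM  (cumulative 1698.5 NM)
Echo→Foxtrot: 256.7 NM  (cumulative 1955.2 NM)
Cumulative distance at Foxtrot ≈ 1955 NM.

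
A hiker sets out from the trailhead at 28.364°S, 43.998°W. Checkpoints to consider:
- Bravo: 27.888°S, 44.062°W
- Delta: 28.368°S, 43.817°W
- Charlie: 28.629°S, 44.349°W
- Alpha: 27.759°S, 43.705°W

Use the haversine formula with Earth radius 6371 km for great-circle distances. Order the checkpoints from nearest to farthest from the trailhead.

Distances from the trailhead:
Delta 28.368°S, 43.817°W: 17.7 km
Charlie 28.629°S, 44.349°W: 45.2 km
Bravo 27.888°S, 44.062°W: 53.3 km
Alpha 27.759°S, 43.705°W: 73.2 km

Delta, Charlie, Bravo, Alpha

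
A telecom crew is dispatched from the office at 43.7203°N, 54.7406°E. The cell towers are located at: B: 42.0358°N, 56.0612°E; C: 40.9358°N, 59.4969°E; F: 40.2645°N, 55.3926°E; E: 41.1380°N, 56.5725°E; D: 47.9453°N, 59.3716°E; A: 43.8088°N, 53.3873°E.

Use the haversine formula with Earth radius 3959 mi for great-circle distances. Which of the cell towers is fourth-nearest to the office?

Distances from the office (43.7203°N, 54.7406°E):
A: 67.8 mi
B: 134.2 mi
E: 201.4 mi
F: 241.1 mi
C: 309.8 mi
D: 367.2 mi
The fourth-nearest is F at 241.1 mi.

F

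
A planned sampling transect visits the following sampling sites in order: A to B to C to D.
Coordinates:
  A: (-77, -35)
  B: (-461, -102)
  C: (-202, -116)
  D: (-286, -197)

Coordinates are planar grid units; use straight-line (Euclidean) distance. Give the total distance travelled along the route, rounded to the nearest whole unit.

766

Leg distances:
A→B: 389.8  (cumulative 389.8)
B→C: 259.4  (cumulative 649.2)
C→D: 116.7  (cumulative 765.9)
Total route length ≈ 766.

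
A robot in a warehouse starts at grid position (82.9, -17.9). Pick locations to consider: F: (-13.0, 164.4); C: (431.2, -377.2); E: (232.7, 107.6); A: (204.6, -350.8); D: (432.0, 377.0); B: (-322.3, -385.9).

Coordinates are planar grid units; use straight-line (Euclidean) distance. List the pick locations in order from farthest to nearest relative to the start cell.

B, D, C, A, F, E

Distance from the start cell at (82.9, -17.9) to each:
B (-322.3, -385.9): 547.4
D (432.0, 377.0): 527.1
C (431.2, -377.2): 500.4
A (204.6, -350.8): 354.4
F (-13.0, 164.4): 206.0
E (232.7, 107.6): 195.4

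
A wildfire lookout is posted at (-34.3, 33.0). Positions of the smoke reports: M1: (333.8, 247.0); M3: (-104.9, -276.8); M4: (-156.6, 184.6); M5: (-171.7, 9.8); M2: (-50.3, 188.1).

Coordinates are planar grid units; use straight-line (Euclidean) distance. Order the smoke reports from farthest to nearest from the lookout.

Distances from the lookout:
M1 (333.8, 247.0): 425.8
M3 (-104.9, -276.8): 317.7
M4 (-156.6, 184.6): 194.8
M2 (-50.3, 188.1): 155.9
M5 (-171.7, 9.8): 139.3

M1, M3, M4, M2, M5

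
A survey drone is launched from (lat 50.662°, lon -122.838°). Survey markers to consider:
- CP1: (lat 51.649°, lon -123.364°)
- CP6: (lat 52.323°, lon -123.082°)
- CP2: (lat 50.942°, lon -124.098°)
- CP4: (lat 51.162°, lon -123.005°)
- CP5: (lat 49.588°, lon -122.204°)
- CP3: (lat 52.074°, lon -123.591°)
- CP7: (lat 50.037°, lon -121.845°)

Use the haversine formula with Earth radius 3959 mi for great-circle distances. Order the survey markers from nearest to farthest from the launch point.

Distance from the launch point at (lat 50.662°, lon -122.838°) to each:
CP4 (lat 51.162°, lon -123.005°): 35.3 mi
CP2 (lat 50.942°, lon -124.098°): 58.3 mi
CP7 (lat 50.037°, lon -121.845°): 61.5 mi
CP1 (lat 51.649°, lon -123.364°): 71.9 mi
CP5 (lat 49.588°, lon -122.204°): 79.3 mi
CP3 (lat 52.074°, lon -123.591°): 102.8 mi
CP6 (lat 52.323°, lon -123.082°): 115.2 mi

CP4, CP2, CP7, CP1, CP5, CP3, CP6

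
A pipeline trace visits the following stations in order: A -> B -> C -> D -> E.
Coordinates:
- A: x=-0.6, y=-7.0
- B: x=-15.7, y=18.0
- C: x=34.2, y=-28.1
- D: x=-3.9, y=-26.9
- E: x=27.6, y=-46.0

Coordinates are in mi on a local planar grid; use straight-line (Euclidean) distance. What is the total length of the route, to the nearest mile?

172 mi

Leg distances:
A→B: 29.2 mi  (cumulative 29.2 mi)
B→C: 67.9 mi  (cumulative 97.1 mi)
C→D: 38.1 mi  (cumulative 135.3 mi)
D→E: 36.8 mi  (cumulative 172.1 mi)
Total route length ≈ 172 mi.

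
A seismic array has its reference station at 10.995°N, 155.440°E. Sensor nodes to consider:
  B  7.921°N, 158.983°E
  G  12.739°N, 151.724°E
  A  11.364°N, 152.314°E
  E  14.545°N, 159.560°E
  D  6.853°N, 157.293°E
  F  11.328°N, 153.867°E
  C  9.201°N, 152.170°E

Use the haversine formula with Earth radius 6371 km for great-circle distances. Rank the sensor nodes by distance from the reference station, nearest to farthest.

Computing each great-circle distance from 10.995°N, 155.440°E:
F 11.328°N, 153.867°E: 175.6 km
A 11.364°N, 152.314°E: 343.5 km
C 9.201°N, 152.170°E: 409.8 km
G 12.739°N, 151.724°E: 448.4 km
D 6.853°N, 157.293°E: 503.5 km
B 7.921°N, 158.983°E: 517.5 km
E 14.545°N, 159.560°E: 596.1 km

F, A, C, G, D, B, E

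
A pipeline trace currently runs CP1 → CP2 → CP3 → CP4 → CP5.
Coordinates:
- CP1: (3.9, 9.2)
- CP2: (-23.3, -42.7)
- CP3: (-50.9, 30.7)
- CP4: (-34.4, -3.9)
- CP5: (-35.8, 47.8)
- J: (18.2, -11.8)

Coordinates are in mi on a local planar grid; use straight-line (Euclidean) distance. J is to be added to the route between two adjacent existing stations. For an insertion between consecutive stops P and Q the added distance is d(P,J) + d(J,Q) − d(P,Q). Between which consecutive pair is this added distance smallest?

Added distance for inserting J between each consecutive pair:
CP1–CP2: 18.6 mi
CP2–CP3: 54.4 mi
CP3–CP4: 96.0 mi
CP4–CP5: 81.9 mi
Smallest added distance is 18.6 mi, inserting between CP1 and CP2.

between CP1 and CP2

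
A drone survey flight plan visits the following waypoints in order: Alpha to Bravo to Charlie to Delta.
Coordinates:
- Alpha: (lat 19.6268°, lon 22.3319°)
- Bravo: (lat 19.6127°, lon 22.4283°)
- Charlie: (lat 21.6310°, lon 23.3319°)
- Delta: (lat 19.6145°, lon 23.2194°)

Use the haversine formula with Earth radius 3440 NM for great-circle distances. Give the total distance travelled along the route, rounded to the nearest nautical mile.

258 NM

Leg distances:
Alpha→Bravo: 5.5 NM  (cumulative 5.5 NM)
Bravo→Charlie: 131.4 NM  (cumulative 136.9 NM)
Charlie→Delta: 121.2 NM  (cumulative 258.1 NM)
Total route length ≈ 258 NM.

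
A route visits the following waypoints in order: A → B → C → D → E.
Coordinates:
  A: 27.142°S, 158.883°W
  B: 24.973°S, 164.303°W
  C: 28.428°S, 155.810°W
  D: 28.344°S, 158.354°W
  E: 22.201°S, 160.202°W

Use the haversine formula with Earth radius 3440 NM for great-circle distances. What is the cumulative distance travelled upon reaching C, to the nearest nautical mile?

820 NM

Leg distances:
A→B: 320.0 NM  (cumulative 320.0 NM)
B→C: 500.4 NM  (cumulative 820.3 NM)
Cumulative distance at C ≈ 820 NM.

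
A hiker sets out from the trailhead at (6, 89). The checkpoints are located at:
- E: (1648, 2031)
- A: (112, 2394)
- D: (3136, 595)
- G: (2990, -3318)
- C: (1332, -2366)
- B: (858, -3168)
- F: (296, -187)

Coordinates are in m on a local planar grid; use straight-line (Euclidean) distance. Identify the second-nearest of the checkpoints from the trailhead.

Distances from the trailhead ((6, 89)):
F: 400.3 m
A: 2307.4 m
E: 2543.1 m
C: 2790.2 m
D: 3170.6 m
B: 3366.6 m
G: 4529.0 m
The second-nearest is A at 2307.4 m.

A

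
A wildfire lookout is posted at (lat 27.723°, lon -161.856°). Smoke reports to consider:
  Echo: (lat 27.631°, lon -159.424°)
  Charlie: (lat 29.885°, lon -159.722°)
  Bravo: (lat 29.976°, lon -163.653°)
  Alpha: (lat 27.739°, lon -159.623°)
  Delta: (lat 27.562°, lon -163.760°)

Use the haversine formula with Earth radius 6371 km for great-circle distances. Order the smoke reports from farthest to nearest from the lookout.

Charlie, Bravo, Echo, Alpha, Delta

Computing each great-circle distance from (lat 27.723°, lon -161.856°):
Charlie (lat 29.885°, lon -159.722°): 317.8 km
Bravo (lat 29.976°, lon -163.653°): 305.6 km
Echo (lat 27.631°, lon -159.424°): 239.7 km
Alpha (lat 27.739°, lon -159.623°): 219.8 km
Delta (lat 27.562°, lon -163.760°): 188.4 km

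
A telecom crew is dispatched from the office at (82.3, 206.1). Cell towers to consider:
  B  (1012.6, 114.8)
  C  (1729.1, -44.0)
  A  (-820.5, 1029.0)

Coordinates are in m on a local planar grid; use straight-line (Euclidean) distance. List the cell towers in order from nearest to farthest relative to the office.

Distances from the office:
B (1012.6, 114.8): 934.8 m
A (-820.5, 1029.0): 1221.6 m
C (1729.1, -44.0): 1665.7 m

B, A, C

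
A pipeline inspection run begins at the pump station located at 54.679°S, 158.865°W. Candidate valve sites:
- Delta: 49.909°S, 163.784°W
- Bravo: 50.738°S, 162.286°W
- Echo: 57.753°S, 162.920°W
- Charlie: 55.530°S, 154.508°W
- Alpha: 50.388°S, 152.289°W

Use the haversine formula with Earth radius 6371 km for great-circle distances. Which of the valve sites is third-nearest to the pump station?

Distances from the pump station (54.679°S, 158.865°W):
Charlie: 292.8 km
Echo: 423.8 km
Bravo: 495.0 km
Delta: 626.7 km
Alpha: 651.8 km
The third-nearest is Bravo at 495.0 km.

Bravo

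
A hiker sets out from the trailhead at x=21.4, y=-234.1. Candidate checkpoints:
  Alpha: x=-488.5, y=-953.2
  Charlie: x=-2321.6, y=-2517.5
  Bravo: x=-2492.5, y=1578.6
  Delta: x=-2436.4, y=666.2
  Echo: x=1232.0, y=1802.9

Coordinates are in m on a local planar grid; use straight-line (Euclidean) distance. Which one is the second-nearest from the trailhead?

Echo

Distances from the trailhead (x=21.4, y=-234.1):
Alpha: 881.5 m
Echo: 2369.6 m
Delta: 2617.5 m
Bravo: 3099.3 m
Charlie: 3271.6 m
The second-nearest is Echo at 2369.6 m.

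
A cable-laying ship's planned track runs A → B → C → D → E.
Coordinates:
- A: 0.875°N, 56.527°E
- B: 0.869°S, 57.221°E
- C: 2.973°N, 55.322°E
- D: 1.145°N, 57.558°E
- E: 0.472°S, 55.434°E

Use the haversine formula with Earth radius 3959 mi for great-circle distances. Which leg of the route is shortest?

A–B

Leg distances:
A→B: 129.7 mi
B→C: 296.1 mi
C→D: 199.5 mi
D→E: 184.4 mi
The shortest leg is A–B at 129.7 mi.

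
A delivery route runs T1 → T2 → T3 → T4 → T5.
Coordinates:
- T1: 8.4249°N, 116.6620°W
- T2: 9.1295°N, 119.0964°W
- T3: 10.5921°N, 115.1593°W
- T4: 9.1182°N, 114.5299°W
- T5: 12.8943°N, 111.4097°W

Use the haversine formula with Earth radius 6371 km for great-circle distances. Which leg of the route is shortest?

Leg distances:
T1→T2: 278.8 km
T2→T3: 460.9 km
T3→T4: 177.8 km
T4→T5: 540.6 km
The shortest leg is T3–T4 at 177.8 km.

T3–T4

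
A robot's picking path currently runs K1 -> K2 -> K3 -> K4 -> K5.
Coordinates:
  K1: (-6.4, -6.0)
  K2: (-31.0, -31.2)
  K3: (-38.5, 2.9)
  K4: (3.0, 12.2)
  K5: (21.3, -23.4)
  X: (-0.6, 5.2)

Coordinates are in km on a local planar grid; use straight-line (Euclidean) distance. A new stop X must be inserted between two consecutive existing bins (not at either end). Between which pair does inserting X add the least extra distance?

Added distance for inserting X between each consecutive pair:
K1–K2: 24.8 km
K2–K3: 50.5 km
K3–K4: 3.3 km
K4–K5: 3.9 km
Smallest added distance is 3.3 km, inserting between K3 and K4.

between K3 and K4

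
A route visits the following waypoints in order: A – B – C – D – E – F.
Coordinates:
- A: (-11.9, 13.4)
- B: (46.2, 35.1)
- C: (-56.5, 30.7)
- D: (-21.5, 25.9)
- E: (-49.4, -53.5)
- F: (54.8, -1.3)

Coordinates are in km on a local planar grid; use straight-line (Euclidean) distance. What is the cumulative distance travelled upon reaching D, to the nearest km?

Leg distances:
A→B: 62.0 km  (cumulative 62.0 km)
B→C: 102.8 km  (cumulative 164.8 km)
C→D: 35.3 km  (cumulative 200.1 km)
Cumulative distance at D ≈ 200 km.

200 km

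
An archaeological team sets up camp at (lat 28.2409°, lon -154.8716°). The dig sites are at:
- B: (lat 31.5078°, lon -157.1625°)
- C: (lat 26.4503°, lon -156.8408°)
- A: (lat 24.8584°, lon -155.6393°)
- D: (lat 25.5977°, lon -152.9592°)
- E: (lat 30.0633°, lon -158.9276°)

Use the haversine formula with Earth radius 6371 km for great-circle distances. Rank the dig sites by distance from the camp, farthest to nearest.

Computing each great-circle distance from (lat 28.2409°, lon -154.8716°):
E (lat 30.0633°, lon -158.9276°): 442.9 km
B (lat 31.5078°, lon -157.1625°): 425.1 km
A (lat 24.8584°, lon -155.6393°): 383.8 km
D (lat 25.5977°, lon -152.9592°): 349.7 km
C (lat 26.4503°, lon -156.8408°): 278.3 km

E, B, A, D, C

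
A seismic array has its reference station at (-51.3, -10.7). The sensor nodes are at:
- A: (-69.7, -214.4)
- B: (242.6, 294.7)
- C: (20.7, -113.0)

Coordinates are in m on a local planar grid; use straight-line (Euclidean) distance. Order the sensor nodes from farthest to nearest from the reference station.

B, A, C

Distance from the reference station at (-51.3, -10.7) to each:
B (242.6, 294.7): 423.8 m
A (-69.7, -214.4): 204.5 m
C (20.7, -113.0): 125.1 m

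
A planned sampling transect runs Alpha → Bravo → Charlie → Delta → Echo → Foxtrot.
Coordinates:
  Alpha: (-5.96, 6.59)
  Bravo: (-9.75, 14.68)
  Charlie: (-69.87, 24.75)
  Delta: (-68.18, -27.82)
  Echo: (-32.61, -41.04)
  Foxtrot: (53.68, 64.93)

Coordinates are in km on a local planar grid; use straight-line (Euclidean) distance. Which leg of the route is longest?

Leg distances:
Alpha→Bravo: 8.9 km
Bravo→Charlie: 61.0 km
Charlie→Delta: 52.6 km
Delta→Echo: 37.9 km
Echo→Foxtrot: 136.7 km
The longest leg is Echo–Foxtrot at 136.7 km.

Echo–Foxtrot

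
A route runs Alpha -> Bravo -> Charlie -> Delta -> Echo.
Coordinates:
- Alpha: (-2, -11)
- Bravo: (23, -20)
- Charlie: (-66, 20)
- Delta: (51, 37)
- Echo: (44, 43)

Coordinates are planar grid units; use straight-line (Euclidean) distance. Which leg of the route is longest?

Charlie–Delta

Leg distances:
Alpha→Bravo: 26.6
Bravo→Charlie: 97.6
Charlie→Delta: 118.2
Delta→Echo: 9.2
The longest leg is Charlie–Delta at 118.2.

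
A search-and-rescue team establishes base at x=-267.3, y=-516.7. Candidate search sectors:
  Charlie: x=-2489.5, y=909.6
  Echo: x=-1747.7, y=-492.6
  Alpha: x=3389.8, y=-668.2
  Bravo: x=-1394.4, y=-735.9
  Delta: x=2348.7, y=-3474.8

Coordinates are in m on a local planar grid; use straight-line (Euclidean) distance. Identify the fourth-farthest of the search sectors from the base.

Distances from the base (x=-267.3, y=-516.7):
Delta: 3948.9 m
Alpha: 3660.2 m
Charlie: 2640.6 m
Echo: 1480.6 m
Bravo: 1148.2 m
The fourth-farthest is Echo at 1480.6 m.

Echo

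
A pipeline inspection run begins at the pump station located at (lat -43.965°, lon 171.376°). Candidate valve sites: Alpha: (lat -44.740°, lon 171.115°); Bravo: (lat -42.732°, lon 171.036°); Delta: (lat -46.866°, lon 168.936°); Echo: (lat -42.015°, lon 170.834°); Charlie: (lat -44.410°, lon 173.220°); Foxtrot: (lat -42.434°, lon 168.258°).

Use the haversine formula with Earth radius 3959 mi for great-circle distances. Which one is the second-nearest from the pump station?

Bravo

Distance to each, sorted:
Alpha: 55.1 mi
Bravo: 86.9 mi
Charlie: 96.4 mi
Echo: 137.5 mi
Foxtrot: 189.3 mi
Delta: 232.8 mi
The second-nearest is Bravo at 86.9 mi.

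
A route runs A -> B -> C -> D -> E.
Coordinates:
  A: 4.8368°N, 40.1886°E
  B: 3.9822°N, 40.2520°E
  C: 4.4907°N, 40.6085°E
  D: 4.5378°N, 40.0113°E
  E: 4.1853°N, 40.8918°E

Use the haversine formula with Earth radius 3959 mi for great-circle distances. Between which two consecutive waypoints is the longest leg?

D–E

Leg distances:
A→B: 59.2 mi
B→C: 42.9 mi
C→D: 41.3 mi
D→E: 65.4 mi
The longest leg is D–E at 65.4 mi.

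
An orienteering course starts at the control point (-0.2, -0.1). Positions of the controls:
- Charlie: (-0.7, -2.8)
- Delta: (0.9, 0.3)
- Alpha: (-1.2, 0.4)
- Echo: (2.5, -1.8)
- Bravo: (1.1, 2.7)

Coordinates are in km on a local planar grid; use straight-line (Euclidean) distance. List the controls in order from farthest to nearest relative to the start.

Distance from the start at (-0.2, -0.1) to each:
Echo (2.5, -1.8): 3.2 km
Bravo (1.1, 2.7): 3.1 km
Charlie (-0.7, -2.8): 2.7 km
Delta (0.9, 0.3): 1.2 km
Alpha (-1.2, 0.4): 1.1 km

Echo, Bravo, Charlie, Delta, Alpha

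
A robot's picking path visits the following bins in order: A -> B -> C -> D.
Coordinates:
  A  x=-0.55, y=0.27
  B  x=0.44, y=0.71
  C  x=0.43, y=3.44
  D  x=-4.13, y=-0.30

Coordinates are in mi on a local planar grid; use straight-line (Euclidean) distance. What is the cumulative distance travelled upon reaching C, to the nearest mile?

4 mi

Leg distances:
A→B: 1.1 mi  (cumulative 1.1 mi)
B→C: 2.7 mi  (cumulative 3.8 mi)
Cumulative distance at C ≈ 4 mi.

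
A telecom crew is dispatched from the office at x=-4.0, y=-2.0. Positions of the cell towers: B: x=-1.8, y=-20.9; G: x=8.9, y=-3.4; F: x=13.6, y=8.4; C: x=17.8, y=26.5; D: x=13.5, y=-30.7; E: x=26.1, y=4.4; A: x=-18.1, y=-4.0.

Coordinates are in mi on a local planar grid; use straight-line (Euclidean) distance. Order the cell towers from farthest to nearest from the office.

Distance from the office at x=-4.0, y=-2.0 to each:
C x=17.8, y=26.5: 35.9 mi
D x=13.5, y=-30.7: 33.6 mi
E x=26.1, y=4.4: 30.8 mi
F x=13.6, y=8.4: 20.4 mi
B x=-1.8, y=-20.9: 19.0 mi
A x=-18.1, y=-4.0: 14.2 mi
G x=8.9, y=-3.4: 13.0 mi

C, D, E, F, B, A, G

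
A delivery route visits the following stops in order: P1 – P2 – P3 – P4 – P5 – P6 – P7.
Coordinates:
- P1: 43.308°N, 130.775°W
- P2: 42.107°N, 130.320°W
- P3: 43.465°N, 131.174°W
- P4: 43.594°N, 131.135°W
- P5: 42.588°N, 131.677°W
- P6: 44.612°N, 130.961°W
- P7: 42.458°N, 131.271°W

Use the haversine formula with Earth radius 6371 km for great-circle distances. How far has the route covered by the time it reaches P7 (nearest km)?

Leg distances:
P1→P2: 138.6 km  (cumulative 138.6 km)
P2→P3: 166.3 km  (cumulative 304.9 km)
P3→P4: 14.7 km  (cumulative 319.6 km)
P4→P5: 120.2 km  (cumulative 439.8 km)
P5→P6: 232.3 km  (cumulative 672.1 km)
P6→P7: 240.8 km  (cumulative 913.0 km)
Cumulative distance at P7 ≈ 913 km.

913 km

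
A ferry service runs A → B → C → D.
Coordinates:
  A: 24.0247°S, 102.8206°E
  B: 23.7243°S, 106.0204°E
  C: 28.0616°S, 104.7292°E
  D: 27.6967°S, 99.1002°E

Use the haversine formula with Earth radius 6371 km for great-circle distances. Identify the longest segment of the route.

Leg distances:
A→B: 327.1 km
B→C: 499.3 km
C→D: 554.7 km
The longest leg is C–D at 554.7 km.

C–D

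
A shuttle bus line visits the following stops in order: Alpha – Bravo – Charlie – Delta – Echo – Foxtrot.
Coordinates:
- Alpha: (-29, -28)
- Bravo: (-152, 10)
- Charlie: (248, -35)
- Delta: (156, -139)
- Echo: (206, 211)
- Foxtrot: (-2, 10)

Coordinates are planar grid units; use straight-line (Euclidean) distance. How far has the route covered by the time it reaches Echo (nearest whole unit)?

Leg distances:
Alpha→Bravo: 128.7  (cumulative 128.7)
Bravo→Charlie: 402.5  (cumulative 531.3)
Charlie→Delta: 138.9  (cumulative 670.1)
Delta→Echo: 353.6  (cumulative 1023.7)
Cumulative distance at Echo ≈ 1024.

1024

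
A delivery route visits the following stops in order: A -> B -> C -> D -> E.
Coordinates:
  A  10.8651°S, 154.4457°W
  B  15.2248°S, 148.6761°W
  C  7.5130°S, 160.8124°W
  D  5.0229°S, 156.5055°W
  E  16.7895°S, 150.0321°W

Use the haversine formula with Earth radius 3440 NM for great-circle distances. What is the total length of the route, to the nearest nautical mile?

2378 NM

Leg distances:
A→B: 427.0 NM  (cumulative 427.0 NM)
B→C: 850.7 NM  (cumulative 1277.7 NM)
C→D: 297.3 NM  (cumulative 1575.1 NM)
D→E: 802.6 NM  (cumulative 2377.7 NM)
Total route length ≈ 2378 NM.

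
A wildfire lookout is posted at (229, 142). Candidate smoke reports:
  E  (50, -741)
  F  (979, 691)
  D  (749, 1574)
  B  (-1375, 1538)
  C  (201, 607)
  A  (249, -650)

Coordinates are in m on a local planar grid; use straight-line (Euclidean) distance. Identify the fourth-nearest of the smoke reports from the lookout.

F

Distance to each, sorted:
C: 465.8 m
A: 792.3 m
E: 901.0 m
F: 929.5 m
D: 1523.5 m
B: 2126.4 m
The fourth-nearest is F at 929.5 m.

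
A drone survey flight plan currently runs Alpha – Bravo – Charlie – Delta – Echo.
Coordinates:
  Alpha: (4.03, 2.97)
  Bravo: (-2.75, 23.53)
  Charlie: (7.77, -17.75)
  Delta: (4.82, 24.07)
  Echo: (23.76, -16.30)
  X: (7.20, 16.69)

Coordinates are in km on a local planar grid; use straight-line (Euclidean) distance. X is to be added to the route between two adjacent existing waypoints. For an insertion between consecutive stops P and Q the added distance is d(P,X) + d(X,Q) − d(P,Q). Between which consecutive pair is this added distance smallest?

Added distance for inserting X between each consecutive pair:
Alpha–Bravo: 4.5 km
Bravo–Charlie: 3.9 km
Charlie–Delta: 0.3 km
Delta–Echo: 0.1 km
Smallest added distance is 0.1 km, inserting between Delta and Echo.

between Delta and Echo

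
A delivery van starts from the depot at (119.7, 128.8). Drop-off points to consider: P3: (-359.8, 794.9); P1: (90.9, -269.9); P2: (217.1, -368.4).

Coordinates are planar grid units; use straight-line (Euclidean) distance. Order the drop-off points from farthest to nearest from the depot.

P3, P2, P1

Distances from the depot:
P3 (-359.8, 794.9): 820.7
P2 (217.1, -368.4): 506.7
P1 (90.9, -269.9): 399.7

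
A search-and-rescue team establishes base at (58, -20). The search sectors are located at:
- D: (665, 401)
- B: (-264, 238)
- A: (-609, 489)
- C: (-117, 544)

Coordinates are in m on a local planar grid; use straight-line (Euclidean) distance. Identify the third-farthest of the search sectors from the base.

C

Distances from the base ((58, -20)):
A: 839.0 m
D: 738.7 m
C: 590.5 m
B: 412.6 m
The third-farthest is C at 590.5 m.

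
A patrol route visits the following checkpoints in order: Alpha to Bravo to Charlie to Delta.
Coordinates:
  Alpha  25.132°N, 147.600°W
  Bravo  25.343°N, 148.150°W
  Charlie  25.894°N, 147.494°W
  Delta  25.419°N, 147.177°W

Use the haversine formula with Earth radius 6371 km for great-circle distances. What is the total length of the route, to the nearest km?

Leg distances:
Alpha→Bravo: 60.1 km  (cumulative 60.1 km)
Bravo→Charlie: 89.9 km  (cumulative 150.0 km)
Charlie→Delta: 61.6 km  (cumulative 211.6 km)
Total route length ≈ 212 km.

212 km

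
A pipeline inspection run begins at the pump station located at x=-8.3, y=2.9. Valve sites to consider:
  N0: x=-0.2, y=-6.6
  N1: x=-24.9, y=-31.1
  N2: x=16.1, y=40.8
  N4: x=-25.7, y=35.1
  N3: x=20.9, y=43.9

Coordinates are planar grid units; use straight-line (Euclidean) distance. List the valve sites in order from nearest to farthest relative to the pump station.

N0, N4, N1, N2, N3

Computing each straight-line distance from x=-8.3, y=2.9:
N0 x=-0.2, y=-6.6: 12.5
N4 x=-25.7, y=35.1: 36.6
N1 x=-24.9, y=-31.1: 37.8
N2 x=16.1, y=40.8: 45.1
N3 x=20.9, y=43.9: 50.3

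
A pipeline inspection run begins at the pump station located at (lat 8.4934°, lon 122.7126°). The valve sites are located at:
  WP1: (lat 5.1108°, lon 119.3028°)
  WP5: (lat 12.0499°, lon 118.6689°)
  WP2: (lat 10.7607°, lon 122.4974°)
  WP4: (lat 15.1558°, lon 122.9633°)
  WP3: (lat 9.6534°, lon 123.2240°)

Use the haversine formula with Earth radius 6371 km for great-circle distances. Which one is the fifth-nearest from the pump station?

Distances from the pump station ((lat 8.4934°, lon 122.7126°)):
WP3: 140.7 km
WP2: 253.2 km
WP1: 532.1 km
WP5: 593.4 km
WP4: 741.3 km
The fifth-nearest is WP4 at 741.3 km.

WP4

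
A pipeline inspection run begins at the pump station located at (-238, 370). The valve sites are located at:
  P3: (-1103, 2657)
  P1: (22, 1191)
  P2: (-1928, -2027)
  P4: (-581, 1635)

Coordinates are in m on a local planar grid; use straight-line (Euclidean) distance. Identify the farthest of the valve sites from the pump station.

Distances from the pump station ((-238, 370)):
P2: 2932.9 m
P3: 2445.1 m
P4: 1310.7 m
P1: 861.2 m
The farthest is P2 at 2932.9 m.

P2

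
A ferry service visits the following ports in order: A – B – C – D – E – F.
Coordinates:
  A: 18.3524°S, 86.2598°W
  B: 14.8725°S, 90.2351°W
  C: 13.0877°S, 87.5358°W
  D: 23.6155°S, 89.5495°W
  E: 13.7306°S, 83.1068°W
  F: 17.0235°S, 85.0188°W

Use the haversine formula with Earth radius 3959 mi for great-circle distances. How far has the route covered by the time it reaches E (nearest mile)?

Leg distances:
A→B: 356.5 mi  (cumulative 356.5 mi)
B→C: 219.0 mi  (cumulative 575.5 mi)
C→D: 739.3 mi  (cumulative 1314.8 mi)
D→E: 802.4 mi  (cumulative 2117.1 mi)
Cumulative distance at E ≈ 2117 mi.

2117 mi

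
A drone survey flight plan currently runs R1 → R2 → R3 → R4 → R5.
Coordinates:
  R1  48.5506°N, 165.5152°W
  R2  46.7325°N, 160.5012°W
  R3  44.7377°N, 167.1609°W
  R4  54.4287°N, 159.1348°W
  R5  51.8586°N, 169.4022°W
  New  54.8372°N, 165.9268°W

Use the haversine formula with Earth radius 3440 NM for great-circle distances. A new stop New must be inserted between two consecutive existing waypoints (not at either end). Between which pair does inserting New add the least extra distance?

between R4 and R5

Added distance for inserting New between each consecutive pair:
R1–R2: 675.5 NM
R2–R3: 832.7 NM
R3–R4: 186.0 NM
R4–R5: 54.9 NM
Smallest added distance is 54.9 NM, inserting between R4 and R5.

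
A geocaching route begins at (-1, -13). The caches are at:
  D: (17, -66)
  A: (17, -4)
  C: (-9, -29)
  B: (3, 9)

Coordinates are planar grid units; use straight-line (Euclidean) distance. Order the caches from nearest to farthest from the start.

C, A, B, D

Distances from the start:
C (-9, -29): 17.9
A (17, -4): 20.1
B (3, 9): 22.4
D (17, -66): 56.0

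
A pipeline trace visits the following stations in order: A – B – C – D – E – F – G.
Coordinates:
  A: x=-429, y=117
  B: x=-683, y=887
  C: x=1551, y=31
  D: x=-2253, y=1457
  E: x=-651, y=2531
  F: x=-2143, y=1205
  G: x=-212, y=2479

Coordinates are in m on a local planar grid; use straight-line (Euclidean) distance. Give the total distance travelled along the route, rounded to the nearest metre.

Leg distances:
A→B: 810.8 m  (cumulative 810.8 m)
B→C: 2392.4 m  (cumulative 3203.2 m)
C→D: 4062.5 m  (cumulative 7265.7 m)
D→E: 1928.7 m  (cumulative 9194.4 m)
E→F: 1996.1 m  (cumulative 11190.5 m)
F→G: 2313.4 m  (cumulative 13503.9 m)
Total route length ≈ 13504 m.

13504 m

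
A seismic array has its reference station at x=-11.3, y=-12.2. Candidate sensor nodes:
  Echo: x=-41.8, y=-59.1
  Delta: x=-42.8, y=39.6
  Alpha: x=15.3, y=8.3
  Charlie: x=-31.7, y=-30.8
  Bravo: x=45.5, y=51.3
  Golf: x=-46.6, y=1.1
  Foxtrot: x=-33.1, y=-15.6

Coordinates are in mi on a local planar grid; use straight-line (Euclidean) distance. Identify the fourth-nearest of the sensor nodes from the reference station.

Golf

Distances from the reference station (x=-11.3, y=-12.2):
Foxtrot: 22.1 mi
Charlie: 27.6 mi
Alpha: 33.6 mi
Golf: 37.7 mi
Echo: 55.9 mi
Delta: 60.6 mi
Bravo: 85.2 mi
The fourth-nearest is Golf at 37.7 mi.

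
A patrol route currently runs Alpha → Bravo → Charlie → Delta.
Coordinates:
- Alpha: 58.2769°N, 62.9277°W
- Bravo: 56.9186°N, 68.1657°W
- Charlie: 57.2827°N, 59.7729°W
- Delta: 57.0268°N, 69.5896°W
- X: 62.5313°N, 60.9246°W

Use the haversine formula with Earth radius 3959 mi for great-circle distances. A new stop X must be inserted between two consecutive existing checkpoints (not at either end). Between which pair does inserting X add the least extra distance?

Added distance for inserting X between each consecutive pair:
Alpha–Bravo: 548.4 mi
Bravo–Charlie: 511.1 mi
Charlie–Delta: 481.3 mi
Smallest added distance is 481.3 mi, inserting between Charlie and Delta.

between Charlie and Delta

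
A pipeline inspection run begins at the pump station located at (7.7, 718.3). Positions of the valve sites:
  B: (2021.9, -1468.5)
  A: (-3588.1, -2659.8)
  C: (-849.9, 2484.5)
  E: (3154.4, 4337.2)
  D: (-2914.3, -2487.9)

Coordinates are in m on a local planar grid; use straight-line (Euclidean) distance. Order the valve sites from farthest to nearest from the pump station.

A, E, D, B, C

Computing each straight-line distance from (7.7, 718.3):
A (-3588.1, -2659.8): 4933.7 m
E (3154.4, 4337.2): 4795.6 m
D (-2914.3, -2487.9): 4337.9 m
B (2021.9, -1468.5): 2973.1 m
C (-849.9, 2484.5): 1963.4 m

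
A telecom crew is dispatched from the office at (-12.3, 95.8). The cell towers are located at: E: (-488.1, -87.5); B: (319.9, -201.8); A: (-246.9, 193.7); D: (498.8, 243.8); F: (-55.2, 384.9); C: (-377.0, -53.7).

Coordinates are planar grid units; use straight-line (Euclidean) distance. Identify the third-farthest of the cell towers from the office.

B

Distances from the office ((-12.3, 95.8)):
D: 532.1
E: 509.9
B: 446.0
C: 394.2
F: 292.3
A: 254.2
The third-farthest is B at 446.0.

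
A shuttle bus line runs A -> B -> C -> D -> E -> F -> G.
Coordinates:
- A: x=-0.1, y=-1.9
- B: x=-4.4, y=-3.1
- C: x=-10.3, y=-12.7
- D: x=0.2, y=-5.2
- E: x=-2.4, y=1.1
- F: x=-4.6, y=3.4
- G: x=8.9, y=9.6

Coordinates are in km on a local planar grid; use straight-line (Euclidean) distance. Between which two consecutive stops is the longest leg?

Leg distances:
A→B: 4.5 km
B→C: 11.3 km
C→D: 12.9 km
D→E: 6.8 km
E→F: 3.2 km
F→G: 14.9 km
The longest leg is F–G at 14.9 km.

F–G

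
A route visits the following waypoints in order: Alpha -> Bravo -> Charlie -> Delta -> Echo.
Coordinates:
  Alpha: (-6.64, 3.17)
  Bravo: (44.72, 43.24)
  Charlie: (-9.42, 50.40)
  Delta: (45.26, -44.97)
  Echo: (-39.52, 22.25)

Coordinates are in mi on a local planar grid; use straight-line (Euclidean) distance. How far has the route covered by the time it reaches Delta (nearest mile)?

230 mi

Leg distances:
Alpha→Bravo: 65.1 mi  (cumulative 65.1 mi)
Bravo→Charlie: 54.6 mi  (cumulative 119.8 mi)
Charlie→Delta: 109.9 mi  (cumulative 229.7 mi)
Cumulative distance at Delta ≈ 230 mi.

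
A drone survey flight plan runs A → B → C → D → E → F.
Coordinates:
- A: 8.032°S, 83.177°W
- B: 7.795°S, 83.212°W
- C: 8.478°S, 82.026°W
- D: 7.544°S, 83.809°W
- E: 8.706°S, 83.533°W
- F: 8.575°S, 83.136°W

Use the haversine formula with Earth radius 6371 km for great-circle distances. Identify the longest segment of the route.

C–D

Leg distances:
A→B: 26.6 km
B→C: 151.0 km
C→D: 222.1 km
D→E: 132.7 km
E→F: 46.0 km
The longest leg is C–D at 222.1 km.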